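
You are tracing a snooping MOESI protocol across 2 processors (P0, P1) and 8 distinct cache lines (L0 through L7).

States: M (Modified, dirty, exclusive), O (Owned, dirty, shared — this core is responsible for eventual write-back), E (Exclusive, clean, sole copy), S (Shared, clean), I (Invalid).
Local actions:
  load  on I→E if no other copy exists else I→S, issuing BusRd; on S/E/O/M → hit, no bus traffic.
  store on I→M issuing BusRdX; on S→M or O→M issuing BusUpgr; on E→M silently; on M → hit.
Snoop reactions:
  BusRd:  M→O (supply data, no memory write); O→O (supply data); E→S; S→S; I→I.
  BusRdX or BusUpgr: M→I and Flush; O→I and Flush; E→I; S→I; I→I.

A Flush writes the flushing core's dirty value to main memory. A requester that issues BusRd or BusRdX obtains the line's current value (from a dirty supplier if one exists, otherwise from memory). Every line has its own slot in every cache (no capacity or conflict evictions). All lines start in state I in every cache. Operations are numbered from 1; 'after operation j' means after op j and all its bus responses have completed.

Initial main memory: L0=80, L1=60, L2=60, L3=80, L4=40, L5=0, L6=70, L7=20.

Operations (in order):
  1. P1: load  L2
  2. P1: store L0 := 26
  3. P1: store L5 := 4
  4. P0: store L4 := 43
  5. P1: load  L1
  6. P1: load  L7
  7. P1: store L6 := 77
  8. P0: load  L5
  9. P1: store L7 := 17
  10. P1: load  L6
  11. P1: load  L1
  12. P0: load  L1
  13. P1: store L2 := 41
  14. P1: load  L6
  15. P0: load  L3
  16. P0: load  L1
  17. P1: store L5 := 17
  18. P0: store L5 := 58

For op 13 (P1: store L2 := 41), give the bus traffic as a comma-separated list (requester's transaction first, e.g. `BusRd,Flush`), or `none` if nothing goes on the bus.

bus = none

1. P1: load  L2  bus=[BusRd]  L2: P0=I P1=E  mem[L2]=60
2. P1: store L0 := 26  bus=[BusRdX]  L0: P0=I P1=M  mem[L0]=80
3. P1: store L5 := 4  bus=[BusRdX]  L5: P0=I P1=M  mem[L5]=0
4. P0: store L4 := 43  bus=[BusRdX]  L4: P0=M P1=I  mem[L4]=40
5. P1: load  L1  bus=[BusRd]  L1: P0=I P1=E  mem[L1]=60
6. P1: load  L7  bus=[BusRd]  L7: P0=I P1=E  mem[L7]=20
7. P1: store L6 := 77  bus=[BusRdX]  L6: P0=I P1=M  mem[L6]=70
8. P0: load  L5  bus=[BusRd]  L5: P0=S P1=O  mem[L5]=0
9. P1: store L7 := 17  bus=[-]  L7: P0=I P1=M  mem[L7]=20
10. P1: load  L6  bus=[-]  L6: P0=I P1=M  mem[L6]=70
11. P1: load  L1  bus=[-]  L1: P0=I P1=E  mem[L1]=60
12. P0: load  L1  bus=[BusRd]  L1: P0=S P1=S  mem[L1]=60
13. P1: store L2 := 41  bus=[-]  L2: P0=I P1=M  mem[L2]=60
14. P1: load  L6  bus=[-]  L6: P0=I P1=M  mem[L6]=70
15. P0: load  L3  bus=[BusRd]  L3: P0=E P1=I  mem[L3]=80
16. P0: load  L1  bus=[-]  L1: P0=S P1=S  mem[L1]=60
17. P1: store L5 := 17  bus=[BusUpgr]  L5: P0=I P1=M  mem[L5]=0
18. P0: store L5 := 58  bus=[BusRdX,Flush]  L5: P0=M P1=I  mem[L5]=17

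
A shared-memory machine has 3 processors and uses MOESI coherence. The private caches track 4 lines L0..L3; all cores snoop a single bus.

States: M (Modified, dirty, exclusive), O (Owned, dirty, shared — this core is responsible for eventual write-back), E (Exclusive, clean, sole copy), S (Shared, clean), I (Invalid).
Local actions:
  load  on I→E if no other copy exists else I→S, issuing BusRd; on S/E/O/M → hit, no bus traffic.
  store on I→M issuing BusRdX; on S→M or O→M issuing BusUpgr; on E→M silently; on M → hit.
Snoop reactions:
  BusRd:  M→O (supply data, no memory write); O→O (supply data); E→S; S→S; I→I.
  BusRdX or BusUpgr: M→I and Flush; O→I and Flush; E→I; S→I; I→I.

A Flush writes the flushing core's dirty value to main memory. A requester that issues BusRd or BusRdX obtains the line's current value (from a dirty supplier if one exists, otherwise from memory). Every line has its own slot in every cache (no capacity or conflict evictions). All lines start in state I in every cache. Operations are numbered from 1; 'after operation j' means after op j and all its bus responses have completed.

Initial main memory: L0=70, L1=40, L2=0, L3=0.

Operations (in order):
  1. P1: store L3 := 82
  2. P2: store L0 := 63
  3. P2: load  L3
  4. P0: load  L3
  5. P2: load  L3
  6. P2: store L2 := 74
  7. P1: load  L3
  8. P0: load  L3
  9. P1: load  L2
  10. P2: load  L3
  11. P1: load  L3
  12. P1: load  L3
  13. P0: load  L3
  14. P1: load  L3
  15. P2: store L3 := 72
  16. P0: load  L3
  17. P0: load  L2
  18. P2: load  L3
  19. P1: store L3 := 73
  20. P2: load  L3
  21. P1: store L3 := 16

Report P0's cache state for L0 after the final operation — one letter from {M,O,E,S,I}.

[1] P1: store L3 := 82 | P0:I, P1:M(82), P2:I | bus: BusRdX
[2] P2: store L0 := 63 | P0:I, P1:I, P2:M(63) | bus: BusRdX
[3] P2: load  L3 | P0:I, P1:O(82), P2:S(82) | bus: BusRd
[4] P0: load  L3 | P0:S(82), P1:O(82), P2:S(82) | bus: BusRd
[5] P2: load  L3 | P0:S(82), P1:O(82), P2:S(82) | bus: none
[6] P2: store L2 := 74 | P0:I, P1:I, P2:M(74) | bus: BusRdX
[7] P1: load  L3 | P0:S(82), P1:O(82), P2:S(82) | bus: none
[8] P0: load  L3 | P0:S(82), P1:O(82), P2:S(82) | bus: none
[9] P1: load  L2 | P0:I, P1:S(74), P2:O(74) | bus: BusRd
[10] P2: load  L3 | P0:S(82), P1:O(82), P2:S(82) | bus: none
[11] P1: load  L3 | P0:S(82), P1:O(82), P2:S(82) | bus: none
[12] P1: load  L3 | P0:S(82), P1:O(82), P2:S(82) | bus: none
[13] P0: load  L3 | P0:S(82), P1:O(82), P2:S(82) | bus: none
[14] P1: load  L3 | P0:S(82), P1:O(82), P2:S(82) | bus: none
[15] P2: store L3 := 72 | P0:I, P1:I, P2:M(72) | bus: BusUpgr,Flush
[16] P0: load  L3 | P0:S(72), P1:I, P2:O(72) | bus: BusRd
[17] P0: load  L2 | P0:S(74), P1:S(74), P2:O(74) | bus: BusRd
[18] P2: load  L3 | P0:S(72), P1:I, P2:O(72) | bus: none
[19] P1: store L3 := 73 | P0:I, P1:M(73), P2:I | bus: BusRdX,Flush
[20] P2: load  L3 | P0:I, P1:O(73), P2:S(73) | bus: BusRd
[21] P1: store L3 := 16 | P0:I, P1:M(16), P2:I | bus: BusUpgr

state = I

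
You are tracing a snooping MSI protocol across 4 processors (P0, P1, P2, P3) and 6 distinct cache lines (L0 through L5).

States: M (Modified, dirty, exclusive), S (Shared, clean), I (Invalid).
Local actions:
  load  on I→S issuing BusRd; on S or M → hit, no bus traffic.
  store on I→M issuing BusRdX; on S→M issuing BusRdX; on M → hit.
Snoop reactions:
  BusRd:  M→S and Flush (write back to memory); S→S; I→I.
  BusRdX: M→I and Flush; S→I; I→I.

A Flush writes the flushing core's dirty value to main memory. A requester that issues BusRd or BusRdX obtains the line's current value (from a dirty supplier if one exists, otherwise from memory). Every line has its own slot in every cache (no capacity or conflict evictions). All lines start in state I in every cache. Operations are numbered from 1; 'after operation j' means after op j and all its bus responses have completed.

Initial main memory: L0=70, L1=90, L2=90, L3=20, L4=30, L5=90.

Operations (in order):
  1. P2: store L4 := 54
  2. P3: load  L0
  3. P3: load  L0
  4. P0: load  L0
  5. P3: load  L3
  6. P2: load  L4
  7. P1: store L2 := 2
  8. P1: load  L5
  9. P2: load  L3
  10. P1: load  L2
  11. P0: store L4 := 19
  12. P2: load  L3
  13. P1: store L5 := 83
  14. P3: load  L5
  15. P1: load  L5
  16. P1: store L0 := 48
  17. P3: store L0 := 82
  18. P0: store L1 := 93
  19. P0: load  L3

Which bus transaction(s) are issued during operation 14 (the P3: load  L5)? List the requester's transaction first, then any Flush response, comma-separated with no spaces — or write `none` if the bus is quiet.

step 1: P2: store L4 := 54  ⟶  IIMI  (L4)  txn=BusRdX  M[L4]=30
step 2: P3: load  L0  ⟶  IIIS  (L0)  txn=BusRd  M[L0]=70
step 3: P3: load  L0  ⟶  IIIS  (L0)  txn=∅  M[L0]=70
step 4: P0: load  L0  ⟶  SIIS  (L0)  txn=BusRd  M[L0]=70
step 5: P3: load  L3  ⟶  IIIS  (L3)  txn=BusRd  M[L3]=20
step 6: P2: load  L4  ⟶  IIMI  (L4)  txn=∅  M[L4]=30
step 7: P1: store L2 := 2  ⟶  IMII  (L2)  txn=BusRdX  M[L2]=90
step 8: P1: load  L5  ⟶  ISII  (L5)  txn=BusRd  M[L5]=90
step 9: P2: load  L3  ⟶  IISS  (L3)  txn=BusRd  M[L3]=20
step 10: P1: load  L2  ⟶  IMII  (L2)  txn=∅  M[L2]=90
step 11: P0: store L4 := 19  ⟶  MIII  (L4)  txn=BusRdX+Flush  M[L4]=54
step 12: P2: load  L3  ⟶  IISS  (L3)  txn=∅  M[L3]=20
step 13: P1: store L5 := 83  ⟶  IMII  (L5)  txn=BusRdX  M[L5]=90
step 14: P3: load  L5  ⟶  ISIS  (L5)  txn=BusRd+Flush  M[L5]=83
step 15: P1: load  L5  ⟶  ISIS  (L5)  txn=∅  M[L5]=83
step 16: P1: store L0 := 48  ⟶  IMII  (L0)  txn=BusRdX  M[L0]=70
step 17: P3: store L0 := 82  ⟶  IIIM  (L0)  txn=BusRdX+Flush  M[L0]=48
step 18: P0: store L1 := 93  ⟶  MIII  (L1)  txn=BusRdX  M[L1]=90
step 19: P0: load  L3  ⟶  SISS  (L3)  txn=BusRd  M[L3]=20

bus = BusRd,Flush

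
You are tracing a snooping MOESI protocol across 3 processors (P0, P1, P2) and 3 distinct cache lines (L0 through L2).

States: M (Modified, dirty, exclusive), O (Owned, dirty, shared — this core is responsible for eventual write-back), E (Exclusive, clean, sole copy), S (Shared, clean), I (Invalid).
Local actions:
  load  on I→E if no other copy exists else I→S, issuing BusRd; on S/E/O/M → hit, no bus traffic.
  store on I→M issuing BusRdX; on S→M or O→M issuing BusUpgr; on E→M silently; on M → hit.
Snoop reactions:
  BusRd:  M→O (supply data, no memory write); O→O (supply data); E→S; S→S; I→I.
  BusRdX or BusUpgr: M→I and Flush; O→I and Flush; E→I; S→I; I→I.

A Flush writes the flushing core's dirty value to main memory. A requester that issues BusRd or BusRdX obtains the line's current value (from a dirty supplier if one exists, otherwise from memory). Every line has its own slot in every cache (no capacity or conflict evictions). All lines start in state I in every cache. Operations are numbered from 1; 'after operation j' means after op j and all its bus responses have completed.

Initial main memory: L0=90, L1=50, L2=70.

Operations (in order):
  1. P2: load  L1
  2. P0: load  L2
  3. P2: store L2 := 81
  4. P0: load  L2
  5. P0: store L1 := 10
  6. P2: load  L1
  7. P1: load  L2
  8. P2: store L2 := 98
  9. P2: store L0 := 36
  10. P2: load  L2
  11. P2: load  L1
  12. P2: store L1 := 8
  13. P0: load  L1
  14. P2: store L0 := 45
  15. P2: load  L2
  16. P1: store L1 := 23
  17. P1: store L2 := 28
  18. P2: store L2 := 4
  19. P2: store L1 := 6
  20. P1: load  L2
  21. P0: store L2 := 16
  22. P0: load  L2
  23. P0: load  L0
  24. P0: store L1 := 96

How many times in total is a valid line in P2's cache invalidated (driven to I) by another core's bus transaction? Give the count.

[1] P2: load  L1 | P0:I, P1:I, P2:E(50) | bus: BusRd
[2] P0: load  L2 | P0:E(70), P1:I, P2:I | bus: BusRd
[3] P2: store L2 := 81 | P0:I, P1:I, P2:M(81) | bus: BusRdX
[4] P0: load  L2 | P0:S(81), P1:I, P2:O(81) | bus: BusRd
[5] P0: store L1 := 10 | P0:M(10), P1:I, P2:I | bus: BusRdX
[6] P2: load  L1 | P0:O(10), P1:I, P2:S(10) | bus: BusRd
[7] P1: load  L2 | P0:S(81), P1:S(81), P2:O(81) | bus: BusRd
[8] P2: store L2 := 98 | P0:I, P1:I, P2:M(98) | bus: BusUpgr
[9] P2: store L0 := 36 | P0:I, P1:I, P2:M(36) | bus: BusRdX
[10] P2: load  L2 | P0:I, P1:I, P2:M(98) | bus: none
[11] P2: load  L1 | P0:O(10), P1:I, P2:S(10) | bus: none
[12] P2: store L1 := 8 | P0:I, P1:I, P2:M(8) | bus: BusUpgr,Flush
[13] P0: load  L1 | P0:S(8), P1:I, P2:O(8) | bus: BusRd
[14] P2: store L0 := 45 | P0:I, P1:I, P2:M(45) | bus: none
[15] P2: load  L2 | P0:I, P1:I, P2:M(98) | bus: none
[16] P1: store L1 := 23 | P0:I, P1:M(23), P2:I | bus: BusRdX,Flush
[17] P1: store L2 := 28 | P0:I, P1:M(28), P2:I | bus: BusRdX,Flush
[18] P2: store L2 := 4 | P0:I, P1:I, P2:M(4) | bus: BusRdX,Flush
[19] P2: store L1 := 6 | P0:I, P1:I, P2:M(6) | bus: BusRdX,Flush
[20] P1: load  L2 | P0:I, P1:S(4), P2:O(4) | bus: BusRd
[21] P0: store L2 := 16 | P0:M(16), P1:I, P2:I | bus: BusRdX,Flush
[22] P0: load  L2 | P0:M(16), P1:I, P2:I | bus: none
[23] P0: load  L0 | P0:S(45), P1:I, P2:O(45) | bus: BusRd
[24] P0: store L1 := 96 | P0:M(96), P1:I, P2:I | bus: BusRdX,Flush

invalidations = 5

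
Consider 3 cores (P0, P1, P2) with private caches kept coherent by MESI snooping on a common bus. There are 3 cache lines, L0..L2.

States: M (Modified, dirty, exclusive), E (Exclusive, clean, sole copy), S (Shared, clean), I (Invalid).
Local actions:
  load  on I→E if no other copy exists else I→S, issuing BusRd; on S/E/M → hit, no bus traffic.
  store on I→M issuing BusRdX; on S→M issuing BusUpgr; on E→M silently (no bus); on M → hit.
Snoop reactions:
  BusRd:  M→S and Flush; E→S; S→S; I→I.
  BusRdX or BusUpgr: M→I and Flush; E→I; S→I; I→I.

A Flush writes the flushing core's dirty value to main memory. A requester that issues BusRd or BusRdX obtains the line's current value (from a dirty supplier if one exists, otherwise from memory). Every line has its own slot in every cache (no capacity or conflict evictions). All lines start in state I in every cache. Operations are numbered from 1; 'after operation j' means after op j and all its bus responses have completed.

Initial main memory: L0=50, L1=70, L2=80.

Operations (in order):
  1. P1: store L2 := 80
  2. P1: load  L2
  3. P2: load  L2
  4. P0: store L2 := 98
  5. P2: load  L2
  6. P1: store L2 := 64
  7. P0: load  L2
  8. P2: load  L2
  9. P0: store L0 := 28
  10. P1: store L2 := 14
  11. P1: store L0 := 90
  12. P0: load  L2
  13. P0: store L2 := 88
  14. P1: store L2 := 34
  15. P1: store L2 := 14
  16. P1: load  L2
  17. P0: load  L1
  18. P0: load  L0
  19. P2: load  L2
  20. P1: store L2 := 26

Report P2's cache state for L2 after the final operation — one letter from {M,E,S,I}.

  op1 P1: store L2 := 80 → I/M/I on L2; bus BusRdX; mem=80
  op2 P1: load  L2 → I/M/I on L2; bus (none); mem=80
  op3 P2: load  L2 → I/S/S on L2; bus BusRd Flush; mem=80
  op4 P0: store L2 := 98 → M/I/I on L2; bus BusRdX; mem=80
  op5 P2: load  L2 → S/I/S on L2; bus BusRd Flush; mem=98
  op6 P1: store L2 := 64 → I/M/I on L2; bus BusRdX; mem=98
  op7 P0: load  L2 → S/S/I on L2; bus BusRd Flush; mem=64
  op8 P2: load  L2 → S/S/S on L2; bus BusRd; mem=64
  op9 P0: store L0 := 28 → M/I/I on L0; bus BusRdX; mem=50
  op10 P1: store L2 := 14 → I/M/I on L2; bus BusUpgr; mem=64
  op11 P1: store L0 := 90 → I/M/I on L0; bus BusRdX Flush; mem=28
  op12 P0: load  L2 → S/S/I on L2; bus BusRd Flush; mem=14
  op13 P0: store L2 := 88 → M/I/I on L2; bus BusUpgr; mem=14
  op14 P1: store L2 := 34 → I/M/I on L2; bus BusRdX Flush; mem=88
  op15 P1: store L2 := 14 → I/M/I on L2; bus (none); mem=88
  op16 P1: load  L2 → I/M/I on L2; bus (none); mem=88
  op17 P0: load  L1 → E/I/I on L1; bus BusRd; mem=70
  op18 P0: load  L0 → S/S/I on L0; bus BusRd Flush; mem=90
  op19 P2: load  L2 → I/S/S on L2; bus BusRd Flush; mem=14
  op20 P1: store L2 := 26 → I/M/I on L2; bus BusUpgr; mem=14

state = I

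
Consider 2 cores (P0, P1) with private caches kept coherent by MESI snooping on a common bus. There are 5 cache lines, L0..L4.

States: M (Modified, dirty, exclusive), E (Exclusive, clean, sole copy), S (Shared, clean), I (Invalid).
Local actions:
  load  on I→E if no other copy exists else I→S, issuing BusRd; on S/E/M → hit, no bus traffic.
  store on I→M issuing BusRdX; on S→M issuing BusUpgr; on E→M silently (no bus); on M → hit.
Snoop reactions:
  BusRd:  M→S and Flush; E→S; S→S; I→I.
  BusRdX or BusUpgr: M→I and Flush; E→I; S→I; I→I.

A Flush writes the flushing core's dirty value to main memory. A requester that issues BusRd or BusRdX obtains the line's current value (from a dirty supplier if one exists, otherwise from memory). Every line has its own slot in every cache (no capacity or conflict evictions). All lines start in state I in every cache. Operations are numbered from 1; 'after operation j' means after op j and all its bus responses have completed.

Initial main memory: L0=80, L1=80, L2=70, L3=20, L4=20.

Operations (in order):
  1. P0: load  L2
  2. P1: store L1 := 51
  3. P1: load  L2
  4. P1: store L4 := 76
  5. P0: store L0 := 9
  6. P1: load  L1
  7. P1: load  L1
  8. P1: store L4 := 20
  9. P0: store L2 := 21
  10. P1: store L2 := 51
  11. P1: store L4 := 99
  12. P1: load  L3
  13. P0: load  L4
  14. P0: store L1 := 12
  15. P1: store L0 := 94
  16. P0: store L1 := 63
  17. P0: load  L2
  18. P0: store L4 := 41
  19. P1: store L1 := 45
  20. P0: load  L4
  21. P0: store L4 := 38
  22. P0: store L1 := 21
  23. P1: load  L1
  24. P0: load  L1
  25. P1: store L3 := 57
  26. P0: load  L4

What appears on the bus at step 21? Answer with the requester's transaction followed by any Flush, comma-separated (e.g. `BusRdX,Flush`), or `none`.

[1] P0: load  L2 | P0:E(70), P1:I | bus: BusRd
[2] P1: store L1 := 51 | P0:I, P1:M(51) | bus: BusRdX
[3] P1: load  L2 | P0:S(70), P1:S(70) | bus: BusRd
[4] P1: store L4 := 76 | P0:I, P1:M(76) | bus: BusRdX
[5] P0: store L0 := 9 | P0:M(9), P1:I | bus: BusRdX
[6] P1: load  L1 | P0:I, P1:M(51) | bus: none
[7] P1: load  L1 | P0:I, P1:M(51) | bus: none
[8] P1: store L4 := 20 | P0:I, P1:M(20) | bus: none
[9] P0: store L2 := 21 | P0:M(21), P1:I | bus: BusUpgr
[10] P1: store L2 := 51 | P0:I, P1:M(51) | bus: BusRdX,Flush
[11] P1: store L4 := 99 | P0:I, P1:M(99) | bus: none
[12] P1: load  L3 | P0:I, P1:E(20) | bus: BusRd
[13] P0: load  L4 | P0:S(99), P1:S(99) | bus: BusRd,Flush
[14] P0: store L1 := 12 | P0:M(12), P1:I | bus: BusRdX,Flush
[15] P1: store L0 := 94 | P0:I, P1:M(94) | bus: BusRdX,Flush
[16] P0: store L1 := 63 | P0:M(63), P1:I | bus: none
[17] P0: load  L2 | P0:S(51), P1:S(51) | bus: BusRd,Flush
[18] P0: store L4 := 41 | P0:M(41), P1:I | bus: BusUpgr
[19] P1: store L1 := 45 | P0:I, P1:M(45) | bus: BusRdX,Flush
[20] P0: load  L4 | P0:M(41), P1:I | bus: none
[21] P0: store L4 := 38 | P0:M(38), P1:I | bus: none
[22] P0: store L1 := 21 | P0:M(21), P1:I | bus: BusRdX,Flush
[23] P1: load  L1 | P0:S(21), P1:S(21) | bus: BusRd,Flush
[24] P0: load  L1 | P0:S(21), P1:S(21) | bus: none
[25] P1: store L3 := 57 | P0:I, P1:M(57) | bus: none
[26] P0: load  L4 | P0:M(38), P1:I | bus: none

bus = none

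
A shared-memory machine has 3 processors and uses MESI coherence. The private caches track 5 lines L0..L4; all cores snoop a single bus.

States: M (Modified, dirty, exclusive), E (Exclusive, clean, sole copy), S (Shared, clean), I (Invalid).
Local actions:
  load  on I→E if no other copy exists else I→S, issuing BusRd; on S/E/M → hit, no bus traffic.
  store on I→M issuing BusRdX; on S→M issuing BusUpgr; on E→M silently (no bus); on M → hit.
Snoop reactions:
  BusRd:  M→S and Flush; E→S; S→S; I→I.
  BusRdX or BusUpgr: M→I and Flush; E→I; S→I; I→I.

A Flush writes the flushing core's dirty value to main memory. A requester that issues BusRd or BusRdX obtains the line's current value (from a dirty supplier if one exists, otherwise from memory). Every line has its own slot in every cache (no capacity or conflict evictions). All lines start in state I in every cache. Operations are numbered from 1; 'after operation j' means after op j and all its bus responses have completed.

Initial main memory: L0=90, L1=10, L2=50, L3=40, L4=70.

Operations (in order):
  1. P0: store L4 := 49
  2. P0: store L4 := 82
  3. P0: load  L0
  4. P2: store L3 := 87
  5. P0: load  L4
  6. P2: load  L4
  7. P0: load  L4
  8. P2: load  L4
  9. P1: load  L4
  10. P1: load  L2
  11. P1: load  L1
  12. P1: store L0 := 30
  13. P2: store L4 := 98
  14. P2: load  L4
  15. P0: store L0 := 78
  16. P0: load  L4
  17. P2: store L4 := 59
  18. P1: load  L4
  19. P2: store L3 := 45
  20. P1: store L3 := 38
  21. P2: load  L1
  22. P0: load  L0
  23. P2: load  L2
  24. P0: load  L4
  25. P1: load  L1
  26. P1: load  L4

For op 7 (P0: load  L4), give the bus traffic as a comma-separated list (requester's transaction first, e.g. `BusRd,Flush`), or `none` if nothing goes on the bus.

step 1: P0: store L4 := 49  ⟶  MII  (L4)  txn=BusRdX  M[L4]=70
step 2: P0: store L4 := 82  ⟶  MII  (L4)  txn=∅  M[L4]=70
step 3: P0: load  L0  ⟶  EII  (L0)  txn=BusRd  M[L0]=90
step 4: P2: store L3 := 87  ⟶  IIM  (L3)  txn=BusRdX  M[L3]=40
step 5: P0: load  L4  ⟶  MII  (L4)  txn=∅  M[L4]=70
step 6: P2: load  L4  ⟶  SIS  (L4)  txn=BusRd+Flush  M[L4]=82
step 7: P0: load  L4  ⟶  SIS  (L4)  txn=∅  M[L4]=82
step 8: P2: load  L4  ⟶  SIS  (L4)  txn=∅  M[L4]=82
step 9: P1: load  L4  ⟶  SSS  (L4)  txn=BusRd  M[L4]=82
step 10: P1: load  L2  ⟶  IEI  (L2)  txn=BusRd  M[L2]=50
step 11: P1: load  L1  ⟶  IEI  (L1)  txn=BusRd  M[L1]=10
step 12: P1: store L0 := 30  ⟶  IMI  (L0)  txn=BusRdX  M[L0]=90
step 13: P2: store L4 := 98  ⟶  IIM  (L4)  txn=BusUpgr  M[L4]=82
step 14: P2: load  L4  ⟶  IIM  (L4)  txn=∅  M[L4]=82
step 15: P0: store L0 := 78  ⟶  MII  (L0)  txn=BusRdX+Flush  M[L0]=30
step 16: P0: load  L4  ⟶  SIS  (L4)  txn=BusRd+Flush  M[L4]=98
step 17: P2: store L4 := 59  ⟶  IIM  (L4)  txn=BusUpgr  M[L4]=98
step 18: P1: load  L4  ⟶  ISS  (L4)  txn=BusRd+Flush  M[L4]=59
step 19: P2: store L3 := 45  ⟶  IIM  (L3)  txn=∅  M[L3]=40
step 20: P1: store L3 := 38  ⟶  IMI  (L3)  txn=BusRdX+Flush  M[L3]=45
step 21: P2: load  L1  ⟶  ISS  (L1)  txn=BusRd  M[L1]=10
step 22: P0: load  L0  ⟶  MII  (L0)  txn=∅  M[L0]=30
step 23: P2: load  L2  ⟶  ISS  (L2)  txn=BusRd  M[L2]=50
step 24: P0: load  L4  ⟶  SSS  (L4)  txn=BusRd  M[L4]=59
step 25: P1: load  L1  ⟶  ISS  (L1)  txn=∅  M[L1]=10
step 26: P1: load  L4  ⟶  SSS  (L4)  txn=∅  M[L4]=59

bus = none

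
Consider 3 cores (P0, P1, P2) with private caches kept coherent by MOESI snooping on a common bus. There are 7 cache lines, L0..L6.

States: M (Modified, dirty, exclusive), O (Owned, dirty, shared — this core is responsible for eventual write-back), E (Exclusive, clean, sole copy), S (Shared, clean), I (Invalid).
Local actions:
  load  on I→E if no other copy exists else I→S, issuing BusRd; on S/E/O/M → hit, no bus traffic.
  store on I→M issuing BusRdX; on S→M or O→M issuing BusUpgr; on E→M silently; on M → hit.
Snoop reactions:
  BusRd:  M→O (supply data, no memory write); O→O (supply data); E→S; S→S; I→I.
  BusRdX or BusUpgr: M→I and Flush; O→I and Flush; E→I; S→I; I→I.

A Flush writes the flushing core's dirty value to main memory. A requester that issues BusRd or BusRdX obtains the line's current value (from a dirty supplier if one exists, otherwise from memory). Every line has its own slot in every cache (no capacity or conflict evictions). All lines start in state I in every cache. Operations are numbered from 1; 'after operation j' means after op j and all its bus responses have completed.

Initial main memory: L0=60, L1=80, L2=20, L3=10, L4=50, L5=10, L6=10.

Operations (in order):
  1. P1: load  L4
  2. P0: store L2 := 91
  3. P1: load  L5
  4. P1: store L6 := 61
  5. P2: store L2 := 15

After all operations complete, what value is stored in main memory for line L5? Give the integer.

memory[L5] = 10

  op1 P1: load  L4 → I/E/I on L4; bus BusRd; mem=50
  op2 P0: store L2 := 91 → M/I/I on L2; bus BusRdX; mem=20
  op3 P1: load  L5 → I/E/I on L5; bus BusRd; mem=10
  op4 P1: store L6 := 61 → I/M/I on L6; bus BusRdX; mem=10
  op5 P2: store L2 := 15 → I/I/M on L2; bus BusRdX Flush; mem=91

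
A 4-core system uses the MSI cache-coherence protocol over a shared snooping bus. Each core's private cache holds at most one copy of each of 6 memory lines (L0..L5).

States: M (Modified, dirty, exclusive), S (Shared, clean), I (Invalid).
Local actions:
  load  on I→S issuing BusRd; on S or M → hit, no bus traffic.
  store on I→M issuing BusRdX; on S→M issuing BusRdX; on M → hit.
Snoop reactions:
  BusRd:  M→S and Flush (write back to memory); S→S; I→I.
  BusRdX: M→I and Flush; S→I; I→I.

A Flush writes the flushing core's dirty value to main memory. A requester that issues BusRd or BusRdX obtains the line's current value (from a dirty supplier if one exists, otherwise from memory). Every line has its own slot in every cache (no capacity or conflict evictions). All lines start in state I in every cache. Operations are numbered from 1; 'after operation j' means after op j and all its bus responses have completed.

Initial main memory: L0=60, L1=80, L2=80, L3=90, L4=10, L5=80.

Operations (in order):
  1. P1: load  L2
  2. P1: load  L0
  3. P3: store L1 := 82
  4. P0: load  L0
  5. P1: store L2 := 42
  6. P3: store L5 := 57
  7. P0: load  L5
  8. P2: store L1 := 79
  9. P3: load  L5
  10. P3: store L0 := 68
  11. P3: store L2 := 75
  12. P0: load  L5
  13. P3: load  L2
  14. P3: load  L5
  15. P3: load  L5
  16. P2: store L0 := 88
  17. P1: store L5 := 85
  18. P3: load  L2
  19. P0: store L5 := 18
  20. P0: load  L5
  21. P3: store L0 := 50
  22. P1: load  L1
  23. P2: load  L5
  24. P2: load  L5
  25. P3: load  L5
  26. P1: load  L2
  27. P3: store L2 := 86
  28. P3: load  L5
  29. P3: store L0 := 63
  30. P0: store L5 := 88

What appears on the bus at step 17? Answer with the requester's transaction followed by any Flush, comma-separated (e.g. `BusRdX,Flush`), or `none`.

bus = BusRdX

[1] P1: load  L2 | P0:I, P1:S(80), P2:I, P3:I | bus: BusRd
[2] P1: load  L0 | P0:I, P1:S(60), P2:I, P3:I | bus: BusRd
[3] P3: store L1 := 82 | P0:I, P1:I, P2:I, P3:M(82) | bus: BusRdX
[4] P0: load  L0 | P0:S(60), P1:S(60), P2:I, P3:I | bus: BusRd
[5] P1: store L2 := 42 | P0:I, P1:M(42), P2:I, P3:I | bus: BusRdX
[6] P3: store L5 := 57 | P0:I, P1:I, P2:I, P3:M(57) | bus: BusRdX
[7] P0: load  L5 | P0:S(57), P1:I, P2:I, P3:S(57) | bus: BusRd,Flush
[8] P2: store L1 := 79 | P0:I, P1:I, P2:M(79), P3:I | bus: BusRdX,Flush
[9] P3: load  L5 | P0:S(57), P1:I, P2:I, P3:S(57) | bus: none
[10] P3: store L0 := 68 | P0:I, P1:I, P2:I, P3:M(68) | bus: BusRdX
[11] P3: store L2 := 75 | P0:I, P1:I, P2:I, P3:M(75) | bus: BusRdX,Flush
[12] P0: load  L5 | P0:S(57), P1:I, P2:I, P3:S(57) | bus: none
[13] P3: load  L2 | P0:I, P1:I, P2:I, P3:M(75) | bus: none
[14] P3: load  L5 | P0:S(57), P1:I, P2:I, P3:S(57) | bus: none
[15] P3: load  L5 | P0:S(57), P1:I, P2:I, P3:S(57) | bus: none
[16] P2: store L0 := 88 | P0:I, P1:I, P2:M(88), P3:I | bus: BusRdX,Flush
[17] P1: store L5 := 85 | P0:I, P1:M(85), P2:I, P3:I | bus: BusRdX
[18] P3: load  L2 | P0:I, P1:I, P2:I, P3:M(75) | bus: none
[19] P0: store L5 := 18 | P0:M(18), P1:I, P2:I, P3:I | bus: BusRdX,Flush
[20] P0: load  L5 | P0:M(18), P1:I, P2:I, P3:I | bus: none
[21] P3: store L0 := 50 | P0:I, P1:I, P2:I, P3:M(50) | bus: BusRdX,Flush
[22] P1: load  L1 | P0:I, P1:S(79), P2:S(79), P3:I | bus: BusRd,Flush
[23] P2: load  L5 | P0:S(18), P1:I, P2:S(18), P3:I | bus: BusRd,Flush
[24] P2: load  L5 | P0:S(18), P1:I, P2:S(18), P3:I | bus: none
[25] P3: load  L5 | P0:S(18), P1:I, P2:S(18), P3:S(18) | bus: BusRd
[26] P1: load  L2 | P0:I, P1:S(75), P2:I, P3:S(75) | bus: BusRd,Flush
[27] P3: store L2 := 86 | P0:I, P1:I, P2:I, P3:M(86) | bus: BusRdX
[28] P3: load  L5 | P0:S(18), P1:I, P2:S(18), P3:S(18) | bus: none
[29] P3: store L0 := 63 | P0:I, P1:I, P2:I, P3:M(63) | bus: none
[30] P0: store L5 := 88 | P0:M(88), P1:I, P2:I, P3:I | bus: BusRdX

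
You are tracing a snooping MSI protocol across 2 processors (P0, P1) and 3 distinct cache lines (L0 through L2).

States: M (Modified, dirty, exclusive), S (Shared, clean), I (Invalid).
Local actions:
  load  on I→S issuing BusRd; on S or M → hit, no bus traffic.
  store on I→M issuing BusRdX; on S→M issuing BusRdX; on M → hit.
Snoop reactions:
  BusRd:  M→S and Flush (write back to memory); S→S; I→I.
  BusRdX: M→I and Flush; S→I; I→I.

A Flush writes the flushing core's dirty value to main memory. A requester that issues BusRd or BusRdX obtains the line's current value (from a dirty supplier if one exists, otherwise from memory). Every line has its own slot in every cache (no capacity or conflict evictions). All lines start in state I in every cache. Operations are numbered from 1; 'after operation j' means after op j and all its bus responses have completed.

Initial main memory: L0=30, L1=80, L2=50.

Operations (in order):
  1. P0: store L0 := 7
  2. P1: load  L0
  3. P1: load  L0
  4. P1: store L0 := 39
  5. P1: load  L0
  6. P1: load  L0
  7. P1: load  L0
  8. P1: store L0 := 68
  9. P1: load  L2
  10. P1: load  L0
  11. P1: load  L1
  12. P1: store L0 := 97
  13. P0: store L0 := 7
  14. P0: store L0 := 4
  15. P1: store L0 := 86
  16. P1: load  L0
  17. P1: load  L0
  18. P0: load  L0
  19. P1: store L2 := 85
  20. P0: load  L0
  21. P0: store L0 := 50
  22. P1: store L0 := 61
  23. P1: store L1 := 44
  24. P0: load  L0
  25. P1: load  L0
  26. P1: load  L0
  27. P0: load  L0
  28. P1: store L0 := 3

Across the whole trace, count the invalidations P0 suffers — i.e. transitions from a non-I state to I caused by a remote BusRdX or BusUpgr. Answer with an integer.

invalidations = 4

[1] P0: store L0 := 7 | P0:M(7), P1:I | bus: BusRdX
[2] P1: load  L0 | P0:S(7), P1:S(7) | bus: BusRd,Flush
[3] P1: load  L0 | P0:S(7), P1:S(7) | bus: none
[4] P1: store L0 := 39 | P0:I, P1:M(39) | bus: BusRdX
[5] P1: load  L0 | P0:I, P1:M(39) | bus: none
[6] P1: load  L0 | P0:I, P1:M(39) | bus: none
[7] P1: load  L0 | P0:I, P1:M(39) | bus: none
[8] P1: store L0 := 68 | P0:I, P1:M(68) | bus: none
[9] P1: load  L2 | P0:I, P1:S(50) | bus: BusRd
[10] P1: load  L0 | P0:I, P1:M(68) | bus: none
[11] P1: load  L1 | P0:I, P1:S(80) | bus: BusRd
[12] P1: store L0 := 97 | P0:I, P1:M(97) | bus: none
[13] P0: store L0 := 7 | P0:M(7), P1:I | bus: BusRdX,Flush
[14] P0: store L0 := 4 | P0:M(4), P1:I | bus: none
[15] P1: store L0 := 86 | P0:I, P1:M(86) | bus: BusRdX,Flush
[16] P1: load  L0 | P0:I, P1:M(86) | bus: none
[17] P1: load  L0 | P0:I, P1:M(86) | bus: none
[18] P0: load  L0 | P0:S(86), P1:S(86) | bus: BusRd,Flush
[19] P1: store L2 := 85 | P0:I, P1:M(85) | bus: BusRdX
[20] P0: load  L0 | P0:S(86), P1:S(86) | bus: none
[21] P0: store L0 := 50 | P0:M(50), P1:I | bus: BusRdX
[22] P1: store L0 := 61 | P0:I, P1:M(61) | bus: BusRdX,Flush
[23] P1: store L1 := 44 | P0:I, P1:M(44) | bus: BusRdX
[24] P0: load  L0 | P0:S(61), P1:S(61) | bus: BusRd,Flush
[25] P1: load  L0 | P0:S(61), P1:S(61) | bus: none
[26] P1: load  L0 | P0:S(61), P1:S(61) | bus: none
[27] P0: load  L0 | P0:S(61), P1:S(61) | bus: none
[28] P1: store L0 := 3 | P0:I, P1:M(3) | bus: BusRdX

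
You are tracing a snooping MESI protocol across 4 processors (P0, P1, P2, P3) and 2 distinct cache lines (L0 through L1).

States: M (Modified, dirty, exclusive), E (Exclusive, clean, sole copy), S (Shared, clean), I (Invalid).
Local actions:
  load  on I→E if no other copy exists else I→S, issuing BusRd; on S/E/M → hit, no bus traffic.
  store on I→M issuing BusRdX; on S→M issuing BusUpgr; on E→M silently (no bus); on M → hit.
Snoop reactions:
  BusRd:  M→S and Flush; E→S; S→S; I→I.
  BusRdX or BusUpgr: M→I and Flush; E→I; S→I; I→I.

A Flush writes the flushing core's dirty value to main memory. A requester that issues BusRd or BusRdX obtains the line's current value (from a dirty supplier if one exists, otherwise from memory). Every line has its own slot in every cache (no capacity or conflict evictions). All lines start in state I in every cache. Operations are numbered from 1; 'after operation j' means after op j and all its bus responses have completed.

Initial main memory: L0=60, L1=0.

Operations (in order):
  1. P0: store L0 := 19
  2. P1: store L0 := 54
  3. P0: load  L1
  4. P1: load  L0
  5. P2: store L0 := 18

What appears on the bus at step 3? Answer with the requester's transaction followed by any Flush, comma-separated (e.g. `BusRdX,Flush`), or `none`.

step 1: P0: store L0 := 19  ⟶  MIII  (L0)  txn=BusRdX  M[L0]=60
step 2: P1: store L0 := 54  ⟶  IMII  (L0)  txn=BusRdX+Flush  M[L0]=19
step 3: P0: load  L1  ⟶  EIII  (L1)  txn=BusRd  M[L1]=0
step 4: P1: load  L0  ⟶  IMII  (L0)  txn=∅  M[L0]=19
step 5: P2: store L0 := 18  ⟶  IIMI  (L0)  txn=BusRdX+Flush  M[L0]=54

bus = BusRd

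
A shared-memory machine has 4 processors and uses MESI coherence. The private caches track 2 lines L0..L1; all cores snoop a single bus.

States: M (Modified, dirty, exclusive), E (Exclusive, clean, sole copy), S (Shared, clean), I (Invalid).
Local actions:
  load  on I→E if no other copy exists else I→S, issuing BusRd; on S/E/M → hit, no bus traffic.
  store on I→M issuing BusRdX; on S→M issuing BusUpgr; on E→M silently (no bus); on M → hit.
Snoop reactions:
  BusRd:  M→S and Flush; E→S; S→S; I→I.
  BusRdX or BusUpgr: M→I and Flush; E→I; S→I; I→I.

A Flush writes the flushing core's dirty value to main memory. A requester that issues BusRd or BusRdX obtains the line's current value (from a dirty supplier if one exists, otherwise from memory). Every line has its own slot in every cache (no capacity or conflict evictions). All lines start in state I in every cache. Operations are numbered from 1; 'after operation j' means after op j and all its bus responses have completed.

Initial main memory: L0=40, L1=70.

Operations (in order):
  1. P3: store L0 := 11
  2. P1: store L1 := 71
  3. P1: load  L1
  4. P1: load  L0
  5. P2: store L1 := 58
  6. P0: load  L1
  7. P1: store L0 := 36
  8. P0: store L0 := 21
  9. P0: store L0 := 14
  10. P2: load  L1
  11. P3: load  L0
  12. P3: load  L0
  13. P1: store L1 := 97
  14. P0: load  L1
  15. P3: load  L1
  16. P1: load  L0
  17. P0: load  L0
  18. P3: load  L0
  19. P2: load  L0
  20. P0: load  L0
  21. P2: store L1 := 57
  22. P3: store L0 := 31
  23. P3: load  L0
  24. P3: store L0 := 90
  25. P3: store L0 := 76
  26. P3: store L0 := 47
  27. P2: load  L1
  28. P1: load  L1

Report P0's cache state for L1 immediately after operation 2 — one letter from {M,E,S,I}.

state = I

[1] P3: store L0 := 11 | P0:I, P1:I, P2:I, P3:M(11) | bus: BusRdX
[2] P1: store L1 := 71 | P0:I, P1:M(71), P2:I, P3:I | bus: BusRdX
[3] P1: load  L1 | P0:I, P1:M(71), P2:I, P3:I | bus: none
[4] P1: load  L0 | P0:I, P1:S(11), P2:I, P3:S(11) | bus: BusRd,Flush
[5] P2: store L1 := 58 | P0:I, P1:I, P2:M(58), P3:I | bus: BusRdX,Flush
[6] P0: load  L1 | P0:S(58), P1:I, P2:S(58), P3:I | bus: BusRd,Flush
[7] P1: store L0 := 36 | P0:I, P1:M(36), P2:I, P3:I | bus: BusUpgr
[8] P0: store L0 := 21 | P0:M(21), P1:I, P2:I, P3:I | bus: BusRdX,Flush
[9] P0: store L0 := 14 | P0:M(14), P1:I, P2:I, P3:I | bus: none
[10] P2: load  L1 | P0:S(58), P1:I, P2:S(58), P3:I | bus: none
[11] P3: load  L0 | P0:S(14), P1:I, P2:I, P3:S(14) | bus: BusRd,Flush
[12] P3: load  L0 | P0:S(14), P1:I, P2:I, P3:S(14) | bus: none
[13] P1: store L1 := 97 | P0:I, P1:M(97), P2:I, P3:I | bus: BusRdX
[14] P0: load  L1 | P0:S(97), P1:S(97), P2:I, P3:I | bus: BusRd,Flush
[15] P3: load  L1 | P0:S(97), P1:S(97), P2:I, P3:S(97) | bus: BusRd
[16] P1: load  L0 | P0:S(14), P1:S(14), P2:I, P3:S(14) | bus: BusRd
[17] P0: load  L0 | P0:S(14), P1:S(14), P2:I, P3:S(14) | bus: none
[18] P3: load  L0 | P0:S(14), P1:S(14), P2:I, P3:S(14) | bus: none
[19] P2: load  L0 | P0:S(14), P1:S(14), P2:S(14), P3:S(14) | bus: BusRd
[20] P0: load  L0 | P0:S(14), P1:S(14), P2:S(14), P3:S(14) | bus: none
[21] P2: store L1 := 57 | P0:I, P1:I, P2:M(57), P3:I | bus: BusRdX
[22] P3: store L0 := 31 | P0:I, P1:I, P2:I, P3:M(31) | bus: BusUpgr
[23] P3: load  L0 | P0:I, P1:I, P2:I, P3:M(31) | bus: none
[24] P3: store L0 := 90 | P0:I, P1:I, P2:I, P3:M(90) | bus: none
[25] P3: store L0 := 76 | P0:I, P1:I, P2:I, P3:M(76) | bus: none
[26] P3: store L0 := 47 | P0:I, P1:I, P2:I, P3:M(47) | bus: none
[27] P2: load  L1 | P0:I, P1:I, P2:M(57), P3:I | bus: none
[28] P1: load  L1 | P0:I, P1:S(57), P2:S(57), P3:I | bus: BusRd,Flush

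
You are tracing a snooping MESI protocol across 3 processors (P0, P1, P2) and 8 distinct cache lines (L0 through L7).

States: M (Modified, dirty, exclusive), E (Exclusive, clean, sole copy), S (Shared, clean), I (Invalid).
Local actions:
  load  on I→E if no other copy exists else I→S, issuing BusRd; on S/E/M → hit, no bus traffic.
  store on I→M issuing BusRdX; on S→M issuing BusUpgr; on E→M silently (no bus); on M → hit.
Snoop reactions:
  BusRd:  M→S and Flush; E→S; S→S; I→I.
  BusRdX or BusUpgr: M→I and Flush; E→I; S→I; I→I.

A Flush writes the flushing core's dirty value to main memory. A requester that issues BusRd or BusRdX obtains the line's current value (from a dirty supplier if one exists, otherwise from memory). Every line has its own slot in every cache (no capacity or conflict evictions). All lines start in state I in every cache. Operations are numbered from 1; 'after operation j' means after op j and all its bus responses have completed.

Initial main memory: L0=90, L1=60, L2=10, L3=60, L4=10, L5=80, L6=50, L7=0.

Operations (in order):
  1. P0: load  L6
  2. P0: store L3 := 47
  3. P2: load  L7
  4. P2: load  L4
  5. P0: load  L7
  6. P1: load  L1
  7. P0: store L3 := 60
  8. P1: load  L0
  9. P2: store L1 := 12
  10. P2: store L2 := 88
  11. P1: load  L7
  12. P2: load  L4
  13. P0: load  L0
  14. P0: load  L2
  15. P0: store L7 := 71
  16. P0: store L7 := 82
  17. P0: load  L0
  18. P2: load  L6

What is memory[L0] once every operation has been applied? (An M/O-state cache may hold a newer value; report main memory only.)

memory[L0] = 90

  op1 P0: load  L6 → E/I/I on L6; bus BusRd; mem=50
  op2 P0: store L3 := 47 → M/I/I on L3; bus BusRdX; mem=60
  op3 P2: load  L7 → I/I/E on L7; bus BusRd; mem=0
  op4 P2: load  L4 → I/I/E on L4; bus BusRd; mem=10
  op5 P0: load  L7 → S/I/S on L7; bus BusRd; mem=0
  op6 P1: load  L1 → I/E/I on L1; bus BusRd; mem=60
  op7 P0: store L3 := 60 → M/I/I on L3; bus (none); mem=60
  op8 P1: load  L0 → I/E/I on L0; bus BusRd; mem=90
  op9 P2: store L1 := 12 → I/I/M on L1; bus BusRdX; mem=60
  op10 P2: store L2 := 88 → I/I/M on L2; bus BusRdX; mem=10
  op11 P1: load  L7 → S/S/S on L7; bus BusRd; mem=0
  op12 P2: load  L4 → I/I/E on L4; bus (none); mem=10
  op13 P0: load  L0 → S/S/I on L0; bus BusRd; mem=90
  op14 P0: load  L2 → S/I/S on L2; bus BusRd Flush; mem=88
  op15 P0: store L7 := 71 → M/I/I on L7; bus BusUpgr; mem=0
  op16 P0: store L7 := 82 → M/I/I on L7; bus (none); mem=0
  op17 P0: load  L0 → S/S/I on L0; bus (none); mem=90
  op18 P2: load  L6 → S/I/S on L6; bus BusRd; mem=50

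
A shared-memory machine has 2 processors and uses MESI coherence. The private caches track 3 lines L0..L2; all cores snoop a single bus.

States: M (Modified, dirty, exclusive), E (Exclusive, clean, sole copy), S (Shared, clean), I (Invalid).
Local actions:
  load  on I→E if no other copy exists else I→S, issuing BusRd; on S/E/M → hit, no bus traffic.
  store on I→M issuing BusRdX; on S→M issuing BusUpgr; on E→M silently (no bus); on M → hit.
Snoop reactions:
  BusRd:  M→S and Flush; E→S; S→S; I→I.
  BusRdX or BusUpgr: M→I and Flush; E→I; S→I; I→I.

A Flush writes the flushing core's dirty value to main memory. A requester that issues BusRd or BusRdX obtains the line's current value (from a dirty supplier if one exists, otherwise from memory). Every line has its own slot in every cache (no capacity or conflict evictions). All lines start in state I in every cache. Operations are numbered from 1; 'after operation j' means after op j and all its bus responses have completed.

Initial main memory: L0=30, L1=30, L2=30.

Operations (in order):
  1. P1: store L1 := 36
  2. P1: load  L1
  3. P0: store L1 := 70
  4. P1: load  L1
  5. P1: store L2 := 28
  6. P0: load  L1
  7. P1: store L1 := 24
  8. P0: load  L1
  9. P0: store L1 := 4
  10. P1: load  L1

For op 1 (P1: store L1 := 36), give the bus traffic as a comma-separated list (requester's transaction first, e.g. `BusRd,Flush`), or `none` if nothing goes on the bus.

step 1: P1: store L1 := 36  ⟶  IM  (L1)  txn=BusRdX  M[L1]=30
step 2: P1: load  L1  ⟶  IM  (L1)  txn=∅  M[L1]=30
step 3: P0: store L1 := 70  ⟶  MI  (L1)  txn=BusRdX+Flush  M[L1]=36
step 4: P1: load  L1  ⟶  SS  (L1)  txn=BusRd+Flush  M[L1]=70
step 5: P1: store L2 := 28  ⟶  IM  (L2)  txn=BusRdX  M[L2]=30
step 6: P0: load  L1  ⟶  SS  (L1)  txn=∅  M[L1]=70
step 7: P1: store L1 := 24  ⟶  IM  (L1)  txn=BusUpgr  M[L1]=70
step 8: P0: load  L1  ⟶  SS  (L1)  txn=BusRd+Flush  M[L1]=24
step 9: P0: store L1 := 4  ⟶  MI  (L1)  txn=BusUpgr  M[L1]=24
step 10: P1: load  L1  ⟶  SS  (L1)  txn=BusRd+Flush  M[L1]=4

bus = BusRdX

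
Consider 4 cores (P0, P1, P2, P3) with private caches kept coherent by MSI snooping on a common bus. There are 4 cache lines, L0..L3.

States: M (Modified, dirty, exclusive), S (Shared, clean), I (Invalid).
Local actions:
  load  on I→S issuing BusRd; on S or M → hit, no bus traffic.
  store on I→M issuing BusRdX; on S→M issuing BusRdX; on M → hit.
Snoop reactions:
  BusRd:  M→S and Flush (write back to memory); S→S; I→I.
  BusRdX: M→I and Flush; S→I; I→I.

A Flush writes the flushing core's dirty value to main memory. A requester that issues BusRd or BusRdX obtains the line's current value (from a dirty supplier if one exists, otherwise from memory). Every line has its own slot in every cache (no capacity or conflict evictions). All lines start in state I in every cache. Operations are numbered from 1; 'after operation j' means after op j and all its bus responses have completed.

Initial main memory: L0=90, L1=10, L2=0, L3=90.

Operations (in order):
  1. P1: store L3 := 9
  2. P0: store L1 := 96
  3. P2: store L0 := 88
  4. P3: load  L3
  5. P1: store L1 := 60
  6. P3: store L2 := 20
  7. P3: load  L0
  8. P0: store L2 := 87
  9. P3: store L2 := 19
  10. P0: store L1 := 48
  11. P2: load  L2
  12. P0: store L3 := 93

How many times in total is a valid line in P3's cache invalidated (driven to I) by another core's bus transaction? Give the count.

invalidations = 2

  op1 P1: store L3 := 9 → I/M/I/I on L3; bus BusRdX; mem=90
  op2 P0: store L1 := 96 → M/I/I/I on L1; bus BusRdX; mem=10
  op3 P2: store L0 := 88 → I/I/M/I on L0; bus BusRdX; mem=90
  op4 P3: load  L3 → I/S/I/S on L3; bus BusRd Flush; mem=9
  op5 P1: store L1 := 60 → I/M/I/I on L1; bus BusRdX Flush; mem=96
  op6 P3: store L2 := 20 → I/I/I/M on L2; bus BusRdX; mem=0
  op7 P3: load  L0 → I/I/S/S on L0; bus BusRd Flush; mem=88
  op8 P0: store L2 := 87 → M/I/I/I on L2; bus BusRdX Flush; mem=20
  op9 P3: store L2 := 19 → I/I/I/M on L2; bus BusRdX Flush; mem=87
  op10 P0: store L1 := 48 → M/I/I/I on L1; bus BusRdX Flush; mem=60
  op11 P2: load  L2 → I/I/S/S on L2; bus BusRd Flush; mem=19
  op12 P0: store L3 := 93 → M/I/I/I on L3; bus BusRdX; mem=9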